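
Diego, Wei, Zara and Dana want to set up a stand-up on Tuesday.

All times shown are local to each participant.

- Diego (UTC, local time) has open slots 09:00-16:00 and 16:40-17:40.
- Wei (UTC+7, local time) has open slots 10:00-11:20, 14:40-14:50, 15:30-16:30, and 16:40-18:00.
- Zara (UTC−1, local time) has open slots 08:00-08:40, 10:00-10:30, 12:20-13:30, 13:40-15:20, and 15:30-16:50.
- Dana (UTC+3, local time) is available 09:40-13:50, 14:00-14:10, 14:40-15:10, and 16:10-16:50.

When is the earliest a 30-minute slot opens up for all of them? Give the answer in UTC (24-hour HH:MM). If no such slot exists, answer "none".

Diego → UTC: 09:00–16:00, 16:40–17:40.
Wei → UTC: 03:00–04:20, 07:40–07:50, 08:30–09:30, 09:40–11:00.
Zara → UTC: 09:00–09:40, 11:00–11:30, 13:20–14:30, 14:40–16:20, 16:30–17:50.
Dana → UTC: 06:40–10:50, 11:00–11:10, 11:40–12:10, 13:10–13:50.
Diego ∩ Wei: 09:00–09:30, 09:40–11:00.
Diego ∩ Wei ∩ Zara: 09:00–09:30.
Diego ∩ Wei ∩ Zara ∩ Dana: 09:00–09:30.
Windows ≥ 30 min: 09:00–09:30.
Earliest such window starts at 09:00.

09:00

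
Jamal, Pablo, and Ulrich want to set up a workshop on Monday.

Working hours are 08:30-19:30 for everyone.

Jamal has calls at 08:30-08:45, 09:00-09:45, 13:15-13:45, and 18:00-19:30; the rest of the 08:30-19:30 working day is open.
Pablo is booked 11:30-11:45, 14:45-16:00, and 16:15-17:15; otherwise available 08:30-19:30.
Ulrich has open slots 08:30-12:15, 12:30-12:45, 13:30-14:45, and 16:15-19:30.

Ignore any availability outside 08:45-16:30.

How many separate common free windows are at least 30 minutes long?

3

Jamal free within 08:30–19:30: 08:45–09:00, 09:45–13:15, 13:45–18:00.
Pablo free within 08:30–19:30: 08:30–11:30, 11:45–14:45, 16:00–16:15, 17:15–19:30.
Jamal ∩ Pablo: 08:45–09:00, 09:45–11:30, 11:45–13:15, 13:45–14:45, 16:00–16:15, 17:15–18:00.
Jamal ∩ Pablo ∩ Ulrich: 08:45–09:00, 09:45–11:30, 11:45–12:15, 12:30–12:45, 13:45–14:45, 17:15–18:00.
Restricted to 08:45–16:30: 08:45–09:00, 09:45–11:30, 11:45–12:15, 12:30–12:45, 13:45–14:45.
Windows ≥ 30 min: 09:45–11:30, 11:45–12:15, 13:45–14:45.
That's 3 windows.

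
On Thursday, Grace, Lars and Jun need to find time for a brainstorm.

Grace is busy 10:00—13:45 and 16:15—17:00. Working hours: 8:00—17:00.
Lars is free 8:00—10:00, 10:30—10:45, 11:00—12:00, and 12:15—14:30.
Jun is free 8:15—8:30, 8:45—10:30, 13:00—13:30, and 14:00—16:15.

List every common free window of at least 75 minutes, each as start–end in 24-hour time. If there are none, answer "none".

08:45–10:00

Grace free within 08:00–17:00: 08:00–10:00, 13:45–16:15.
Grace ∩ Lars: 08:00–10:00, 13:45–14:30.
Grace ∩ Lars ∩ Jun: 08:15–08:30, 08:45–10:00, 14:00–14:30.
Windows ≥ 75 min: 08:45–10:00.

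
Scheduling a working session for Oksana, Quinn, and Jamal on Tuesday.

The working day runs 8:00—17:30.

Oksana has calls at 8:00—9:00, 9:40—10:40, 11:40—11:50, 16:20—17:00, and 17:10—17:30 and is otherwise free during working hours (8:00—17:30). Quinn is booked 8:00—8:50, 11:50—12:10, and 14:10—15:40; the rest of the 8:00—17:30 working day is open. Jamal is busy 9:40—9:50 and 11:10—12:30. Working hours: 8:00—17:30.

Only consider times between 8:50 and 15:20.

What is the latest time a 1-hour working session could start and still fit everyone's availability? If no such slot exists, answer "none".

13:10

Oksana free within 08:00–17:30: 09:00–09:40, 10:40–11:40, 11:50–16:20, 17:00–17:10.
Quinn free within 08:00–17:30: 08:50–11:50, 12:10–14:10, 15:40–17:30.
Jamal free within 08:00–17:30: 08:00–09:40, 09:50–11:10, 12:30–17:30.
Oksana ∩ Quinn: 09:00–09:40, 10:40–11:40, 12:10–14:10, 15:40–16:20, 17:00–17:10.
Oksana ∩ Quinn ∩ Jamal: 09:00–09:40, 10:40–11:10, 12:30–14:10, 15:40–16:20, 17:00–17:10.
Restricted to 08:50–15:20: 09:00–09:40, 10:40–11:10, 12:30–14:10.
Windows ≥ 60 min: 12:30–14:10.
Latest start in the last window 12:30–14:10 is 14:10 − 60 min = 13:10.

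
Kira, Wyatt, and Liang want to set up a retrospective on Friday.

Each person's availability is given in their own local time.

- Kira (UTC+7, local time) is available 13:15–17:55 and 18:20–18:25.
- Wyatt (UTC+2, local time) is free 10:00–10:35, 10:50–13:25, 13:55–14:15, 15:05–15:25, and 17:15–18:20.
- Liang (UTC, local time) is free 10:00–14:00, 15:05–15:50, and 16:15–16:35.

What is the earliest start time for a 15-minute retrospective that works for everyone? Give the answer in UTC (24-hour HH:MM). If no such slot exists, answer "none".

Kira → UTC: 06:15–10:55, 11:20–11:25.
Wyatt → UTC: 08:00–08:35, 08:50–11:25, 11:55–12:15, 13:05–13:25, 15:15–16:20.
Liang → UTC: 10:00–14:00, 15:05–15:50, 16:15–16:35.
Kira ∩ Wyatt: 08:00–08:35, 08:50–10:55, 11:20–11:25.
Kira ∩ Wyatt ∩ Liang: 10:00–10:55, 11:20–11:25.
Windows ≥ 15 min: 10:00–10:55.
Earliest such window starts at 10:00.

10:00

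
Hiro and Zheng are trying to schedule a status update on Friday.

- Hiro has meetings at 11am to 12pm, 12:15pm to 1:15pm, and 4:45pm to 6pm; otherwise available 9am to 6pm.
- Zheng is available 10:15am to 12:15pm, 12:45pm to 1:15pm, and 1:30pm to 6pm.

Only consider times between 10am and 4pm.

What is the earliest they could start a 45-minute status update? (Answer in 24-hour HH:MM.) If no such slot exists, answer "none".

Hiro free within 09:00–18:00: 09:00–11:00, 12:00–12:15, 13:15–16:45.
Hiro ∩ Zheng: 10:15–11:00, 12:00–12:15, 13:30–16:45.
Restricted to 10:00–16:00: 10:15–11:00, 12:00–12:15, 13:30–16:00.
Windows ≥ 45 min: 10:15–11:00, 13:30–16:00.
Earliest such window starts at 10:15.

10:15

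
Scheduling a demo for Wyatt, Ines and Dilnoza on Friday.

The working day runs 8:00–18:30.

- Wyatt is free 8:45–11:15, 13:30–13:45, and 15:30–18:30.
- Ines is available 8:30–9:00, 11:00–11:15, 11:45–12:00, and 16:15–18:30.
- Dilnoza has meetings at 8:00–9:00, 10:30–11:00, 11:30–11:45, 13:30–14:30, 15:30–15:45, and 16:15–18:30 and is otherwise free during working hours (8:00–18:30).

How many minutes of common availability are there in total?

Dilnoza free within 08:00–18:30: 09:00–10:30, 11:00–11:30, 11:45–13:30, 14:30–15:30, 15:45–16:15.
Wyatt ∩ Ines: 08:45–09:00, 11:00–11:15, 16:15–18:30.
Wyatt ∩ Ines ∩ Dilnoza: 11:00–11:15.
Total common minutes: 15.

15 minutes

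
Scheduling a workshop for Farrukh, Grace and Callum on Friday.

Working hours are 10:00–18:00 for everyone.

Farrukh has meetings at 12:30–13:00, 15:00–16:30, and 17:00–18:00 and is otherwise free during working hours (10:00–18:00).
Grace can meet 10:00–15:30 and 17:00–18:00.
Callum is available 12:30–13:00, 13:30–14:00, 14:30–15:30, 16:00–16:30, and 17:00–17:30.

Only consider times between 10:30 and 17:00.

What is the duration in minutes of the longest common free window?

30 minutes

Farrukh free within 10:00–18:00: 10:00–12:30, 13:00–15:00, 16:30–17:00.
Farrukh ∩ Grace: 10:00–12:30, 13:00–15:00.
Farrukh ∩ Grace ∩ Callum: 13:30–14:00, 14:30–15:00.
Restricted to 10:30–17:00: 13:30–14:00, 14:30–15:00.
Common window lengths: 30, 30 min; longest is 30.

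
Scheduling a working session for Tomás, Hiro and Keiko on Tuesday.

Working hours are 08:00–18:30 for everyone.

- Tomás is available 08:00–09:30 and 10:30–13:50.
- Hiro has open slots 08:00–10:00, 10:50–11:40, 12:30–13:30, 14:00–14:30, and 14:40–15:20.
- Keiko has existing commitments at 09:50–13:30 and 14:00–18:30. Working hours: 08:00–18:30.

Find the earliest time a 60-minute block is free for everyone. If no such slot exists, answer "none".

Keiko free within 08:00–18:30: 08:00–09:50, 13:30–14:00.
Tomás ∩ Hiro: 08:00–09:30, 10:50–11:40, 12:30–13:30.
Tomás ∩ Hiro ∩ Keiko: 08:00–09:30.
Windows ≥ 60 min: 08:00–09:30.
Earliest such window starts at 08:00.

08:00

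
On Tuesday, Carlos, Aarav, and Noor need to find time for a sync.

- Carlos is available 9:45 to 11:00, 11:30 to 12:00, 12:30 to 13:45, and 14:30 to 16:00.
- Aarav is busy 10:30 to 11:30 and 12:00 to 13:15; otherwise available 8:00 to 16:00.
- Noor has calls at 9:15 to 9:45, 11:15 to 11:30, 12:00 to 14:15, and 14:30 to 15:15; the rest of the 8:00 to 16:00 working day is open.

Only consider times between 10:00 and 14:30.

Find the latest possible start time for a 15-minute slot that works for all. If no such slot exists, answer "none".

11:45

Aarav free within 08:00–16:00: 08:00–10:30, 11:30–12:00, 13:15–16:00.
Noor free within 08:00–16:00: 08:00–09:15, 09:45–11:15, 11:30–12:00, 14:15–14:30, 15:15–16:00.
Carlos ∩ Aarav: 09:45–10:30, 11:30–12:00, 13:15–13:45, 14:30–16:00.
Carlos ∩ Aarav ∩ Noor: 09:45–10:30, 11:30–12:00, 15:15–16:00.
Restricted to 10:00–14:30: 10:00–10:30, 11:30–12:00.
Windows ≥ 15 min: 10:00–10:30, 11:30–12:00.
Latest start in the last window 11:30–12:00 is 12:00 − 15 min = 11:45.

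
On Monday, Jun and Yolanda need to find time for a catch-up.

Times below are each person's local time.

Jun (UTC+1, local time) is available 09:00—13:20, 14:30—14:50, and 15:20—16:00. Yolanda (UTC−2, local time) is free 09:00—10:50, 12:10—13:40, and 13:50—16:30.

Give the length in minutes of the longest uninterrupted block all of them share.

Jun → UTC: 08:00–12:20, 13:30–13:50, 14:20–15:00.
Yolanda → UTC: 11:00–12:50, 14:10–15:40, 15:50–18:30.
Jun ∩ Yolanda: 11:00–12:20, 14:20–15:00.
Common window lengths: 80, 40 min; longest is 80.

80 minutes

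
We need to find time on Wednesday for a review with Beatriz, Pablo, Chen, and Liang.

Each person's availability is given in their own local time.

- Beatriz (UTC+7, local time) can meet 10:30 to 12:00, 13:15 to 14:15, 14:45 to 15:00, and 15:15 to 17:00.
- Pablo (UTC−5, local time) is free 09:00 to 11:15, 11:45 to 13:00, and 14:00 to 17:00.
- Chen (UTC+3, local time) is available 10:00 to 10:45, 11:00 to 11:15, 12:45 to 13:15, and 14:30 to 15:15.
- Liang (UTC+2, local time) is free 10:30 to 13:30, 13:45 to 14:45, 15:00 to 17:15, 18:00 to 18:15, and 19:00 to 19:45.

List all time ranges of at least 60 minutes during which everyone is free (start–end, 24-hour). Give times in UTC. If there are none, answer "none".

none

Beatriz → UTC: 03:30–05:00, 06:15–07:15, 07:45–08:00, 08:15–10:00.
Pablo → UTC: 14:00–16:15, 16:45–18:00, 19:00–22:00.
Chen → UTC: 07:00–07:45, 08:00–08:15, 09:45–10:15, 11:30–12:15.
Liang → UTC: 08:30–11:30, 11:45–12:45, 13:00–15:15, 16:00–16:15, 17:00–17:45.
Beatriz ∩ Pablo: (none).
Beatriz ∩ Pablo ∩ Chen: (none).
Beatriz ∩ Pablo ∩ Chen ∩ Liang: (none).
Windows ≥ 60 min: (none).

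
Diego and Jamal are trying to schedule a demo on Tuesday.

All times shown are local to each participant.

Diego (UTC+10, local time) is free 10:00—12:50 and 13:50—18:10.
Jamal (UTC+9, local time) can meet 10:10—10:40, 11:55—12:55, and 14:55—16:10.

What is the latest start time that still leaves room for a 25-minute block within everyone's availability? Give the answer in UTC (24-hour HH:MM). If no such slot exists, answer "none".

Diego → UTC: 00:00–02:50, 03:50–08:10.
Jamal → UTC: 01:10–01:40, 02:55–03:55, 05:55–07:10.
Diego ∩ Jamal: 01:10–01:40, 03:50–03:55, 05:55–07:10.
Windows ≥ 25 min: 01:10–01:40, 05:55–07:10.
Latest start in the last window 05:55–07:10 is 07:10 − 25 min = 06:45.

06:45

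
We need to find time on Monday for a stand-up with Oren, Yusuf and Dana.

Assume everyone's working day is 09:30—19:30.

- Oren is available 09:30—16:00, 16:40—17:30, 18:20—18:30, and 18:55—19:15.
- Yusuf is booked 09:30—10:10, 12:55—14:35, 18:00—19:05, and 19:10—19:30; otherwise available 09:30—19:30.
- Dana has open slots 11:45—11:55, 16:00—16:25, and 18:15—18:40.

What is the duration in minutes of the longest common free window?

10 minutes

Yusuf free within 09:30–19:30: 10:10–12:55, 14:35–18:00, 19:05–19:10.
Oren ∩ Yusuf: 10:10–12:55, 14:35–16:00, 16:40–17:30, 19:05–19:10.
Oren ∩ Yusuf ∩ Dana: 11:45–11:55.
Single common window of 10 minutes.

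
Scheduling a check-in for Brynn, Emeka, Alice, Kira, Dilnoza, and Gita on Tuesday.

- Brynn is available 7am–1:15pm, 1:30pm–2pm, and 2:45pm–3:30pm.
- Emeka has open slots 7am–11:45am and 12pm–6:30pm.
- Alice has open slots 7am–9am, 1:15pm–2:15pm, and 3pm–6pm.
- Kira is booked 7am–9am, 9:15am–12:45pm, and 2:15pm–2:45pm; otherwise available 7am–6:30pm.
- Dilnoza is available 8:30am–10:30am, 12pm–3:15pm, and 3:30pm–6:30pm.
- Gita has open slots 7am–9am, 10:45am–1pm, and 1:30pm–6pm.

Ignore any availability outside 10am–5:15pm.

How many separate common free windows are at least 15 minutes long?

Kira free within 07:00–18:30: 09:00–09:15, 12:45–14:15, 14:45–18:30.
Brynn ∩ Emeka: 07:00–11:45, 12:00–13:15, 13:30–14:00, 14:45–15:30.
Brynn ∩ Emeka ∩ Alice: 07:00–09:00, 13:30–14:00, 15:00–15:30.
Brynn ∩ Emeka ∩ Alice ∩ Kira: 13:30–14:00, 15:00–15:30.
Brynn ∩ Emeka ∩ Alice ∩ Kira ∩ Dilnoza: 13:30–14:00, 15:00–15:15.
Brynn ∩ Emeka ∩ Alice ∩ Kira ∩ Dilnoza ∩ Gita: 13:30–14:00, 15:00–15:15.
Restricted to 10:00–17:15: 13:30–14:00, 15:00–15:15.
Windows ≥ 15 min: 13:30–14:00, 15:00–15:15.
That's 2 windows.

2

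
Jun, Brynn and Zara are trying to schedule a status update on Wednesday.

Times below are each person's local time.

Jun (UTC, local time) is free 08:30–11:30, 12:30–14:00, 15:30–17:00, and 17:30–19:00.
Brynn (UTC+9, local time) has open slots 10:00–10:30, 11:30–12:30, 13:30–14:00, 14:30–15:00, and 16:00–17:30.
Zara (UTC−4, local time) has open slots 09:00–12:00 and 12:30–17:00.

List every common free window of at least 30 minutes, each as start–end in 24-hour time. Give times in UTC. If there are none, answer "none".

Jun → UTC: 08:30–11:30, 12:30–14:00, 15:30–17:00, 17:30–19:00.
Brynn → UTC: 01:00–01:30, 02:30–03:30, 04:30–05:00, 05:30–06:00, 07:00–08:30.
Zara → UTC: 13:00–16:00, 16:30–21:00.
Jun ∩ Brynn: (none).
Jun ∩ Brynn ∩ Zara: (none).
Windows ≥ 30 min: (none).

none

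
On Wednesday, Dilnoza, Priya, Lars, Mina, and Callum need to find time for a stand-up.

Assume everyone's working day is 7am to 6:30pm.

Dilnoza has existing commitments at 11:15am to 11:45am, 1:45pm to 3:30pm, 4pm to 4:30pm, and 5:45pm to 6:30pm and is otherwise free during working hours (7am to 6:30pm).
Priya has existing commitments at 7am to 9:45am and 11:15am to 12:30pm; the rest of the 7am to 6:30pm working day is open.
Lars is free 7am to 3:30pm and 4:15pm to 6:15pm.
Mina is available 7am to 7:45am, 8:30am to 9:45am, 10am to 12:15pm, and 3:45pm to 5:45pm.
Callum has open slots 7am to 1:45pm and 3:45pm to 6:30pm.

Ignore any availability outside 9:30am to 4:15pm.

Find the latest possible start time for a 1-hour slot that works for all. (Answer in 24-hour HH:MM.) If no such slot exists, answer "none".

Dilnoza free within 07:00–18:30: 07:00–11:15, 11:45–13:45, 15:30–16:00, 16:30–17:45.
Priya free within 07:00–18:30: 09:45–11:15, 12:30–18:30.
Dilnoza ∩ Priya: 09:45–11:15, 12:30–13:45, 15:30–16:00, 16:30–17:45.
Dilnoza ∩ Priya ∩ Lars: 09:45–11:15, 12:30–13:45, 16:30–17:45.
Dilnoza ∩ Priya ∩ Lars ∩ Mina: 10:00–11:15, 16:30–17:45.
Dilnoza ∩ Priya ∩ Lars ∩ Mina ∩ Callum: 10:00–11:15, 16:30–17:45.
Restricted to 09:30–16:15: 10:00–11:15.
Windows ≥ 60 min: 10:00–11:15.
Latest start in the last window 10:00–11:15 is 11:15 − 60 min = 10:15.

10:15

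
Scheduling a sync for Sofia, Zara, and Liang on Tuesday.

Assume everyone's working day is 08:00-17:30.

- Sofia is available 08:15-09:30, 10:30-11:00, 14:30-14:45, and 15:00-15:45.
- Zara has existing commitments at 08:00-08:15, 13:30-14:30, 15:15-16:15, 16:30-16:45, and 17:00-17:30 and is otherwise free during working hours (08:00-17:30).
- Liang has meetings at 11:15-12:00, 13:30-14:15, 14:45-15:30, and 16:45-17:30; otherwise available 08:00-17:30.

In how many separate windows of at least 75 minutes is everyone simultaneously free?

Zara free within 08:00–17:30: 08:15–13:30, 14:30–15:15, 16:15–16:30, 16:45–17:00.
Liang free within 08:00–17:30: 08:00–11:15, 12:00–13:30, 14:15–14:45, 15:30–16:45.
Sofia ∩ Zara: 08:15–09:30, 10:30–11:00, 14:30–14:45, 15:00–15:15.
Sofia ∩ Zara ∩ Liang: 08:15–09:30, 10:30–11:00, 14:30–14:45.
Windows ≥ 75 min: 08:15–09:30.
That's 1 window.

1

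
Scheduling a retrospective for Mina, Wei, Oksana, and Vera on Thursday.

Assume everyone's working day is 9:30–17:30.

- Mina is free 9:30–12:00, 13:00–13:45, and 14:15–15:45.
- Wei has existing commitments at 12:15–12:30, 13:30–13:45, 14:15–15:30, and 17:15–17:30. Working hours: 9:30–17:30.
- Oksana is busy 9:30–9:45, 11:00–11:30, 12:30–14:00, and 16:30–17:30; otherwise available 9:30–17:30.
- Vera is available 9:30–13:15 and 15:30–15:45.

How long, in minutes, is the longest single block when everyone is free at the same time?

Wei free within 09:30–17:30: 09:30–12:15, 12:30–13:30, 13:45–14:15, 15:30–17:15.
Oksana free within 09:30–17:30: 09:45–11:00, 11:30–12:30, 14:00–16:30.
Mina ∩ Wei: 09:30–12:00, 13:00–13:30, 15:30–15:45.
Mina ∩ Wei ∩ Oksana: 09:45–11:00, 11:30–12:00, 15:30–15:45.
Mina ∩ Wei ∩ Oksana ∩ Vera: 09:45–11:00, 11:30–12:00, 15:30–15:45.
Common window lengths: 75, 30, 15 min; longest is 75.

75 minutes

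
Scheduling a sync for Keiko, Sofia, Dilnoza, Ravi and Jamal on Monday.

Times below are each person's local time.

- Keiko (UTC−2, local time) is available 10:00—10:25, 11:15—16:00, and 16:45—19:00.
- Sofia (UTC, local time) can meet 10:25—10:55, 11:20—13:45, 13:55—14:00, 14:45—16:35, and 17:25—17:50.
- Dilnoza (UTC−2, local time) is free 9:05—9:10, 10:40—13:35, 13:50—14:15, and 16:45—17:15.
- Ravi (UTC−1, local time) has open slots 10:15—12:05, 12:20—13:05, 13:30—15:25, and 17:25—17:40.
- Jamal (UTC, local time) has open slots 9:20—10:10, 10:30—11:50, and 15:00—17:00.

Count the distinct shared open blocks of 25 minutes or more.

Keiko → UTC: 12:00–12:25, 13:15–18:00, 18:45–21:00.
Sofia → UTC: 10:25–10:55, 11:20–13:45, 13:55–14:00, 14:45–16:35, 17:25–17:50.
Dilnoza → UTC: 11:05–11:10, 12:40–15:35, 15:50–16:15, 18:45–19:15.
Ravi → UTC: 11:15–13:05, 13:20–14:05, 14:30–16:25, 18:25–18:40.
Jamal → UTC: 09:20–10:10, 10:30–11:50, 15:00–17:00.
Keiko ∩ Sofia: 12:00–12:25, 13:15–13:45, 13:55–14:00, 14:45–16:35, 17:25–17:50.
Keiko ∩ Sofia ∩ Dilnoza: 13:15–13:45, 13:55–14:00, 14:45–15:35, 15:50–16:15.
Keiko ∩ Sofia ∩ Dilnoza ∩ Ravi: 13:20–13:45, 13:55–14:00, 14:45–15:35, 15:50–16:15.
Keiko ∩ Sofia ∩ Dilnoza ∩ Ravi ∩ Jamal: 15:00–15:35, 15:50–16:15.
Windows ≥ 25 min: 15:00–15:35, 15:50–16:15.
That's 2 windows.

2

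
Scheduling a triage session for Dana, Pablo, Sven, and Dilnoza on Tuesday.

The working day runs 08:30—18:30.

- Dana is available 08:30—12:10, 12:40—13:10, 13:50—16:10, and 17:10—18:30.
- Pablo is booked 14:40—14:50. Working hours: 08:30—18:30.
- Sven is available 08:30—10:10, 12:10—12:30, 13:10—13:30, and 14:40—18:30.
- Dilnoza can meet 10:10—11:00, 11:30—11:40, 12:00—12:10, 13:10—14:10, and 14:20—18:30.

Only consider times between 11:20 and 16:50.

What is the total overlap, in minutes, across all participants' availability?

80 minutes

Pablo free within 08:30–18:30: 08:30–14:40, 14:50–18:30.
Dana ∩ Pablo: 08:30–12:10, 12:40–13:10, 13:50–14:40, 14:50–16:10, 17:10–18:30.
Dana ∩ Pablo ∩ Sven: 08:30–10:10, 14:50–16:10, 17:10–18:30.
Dana ∩ Pablo ∩ Sven ∩ Dilnoza: 14:50–16:10, 17:10–18:30.
Restricted to 11:20–16:50: 14:50–16:10.
Total common minutes: 80.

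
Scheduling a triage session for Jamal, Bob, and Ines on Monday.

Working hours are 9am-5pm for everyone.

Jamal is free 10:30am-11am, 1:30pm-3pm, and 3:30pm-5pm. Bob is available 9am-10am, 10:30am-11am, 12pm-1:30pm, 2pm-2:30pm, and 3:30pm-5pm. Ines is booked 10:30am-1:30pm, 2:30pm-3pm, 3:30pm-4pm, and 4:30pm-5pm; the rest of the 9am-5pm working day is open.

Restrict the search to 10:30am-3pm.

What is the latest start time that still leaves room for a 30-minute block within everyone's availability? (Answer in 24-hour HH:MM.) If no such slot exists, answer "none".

14:00

Ines free within 09:00–17:00: 09:00–10:30, 13:30–14:30, 15:00–15:30, 16:00–16:30.
Jamal ∩ Bob: 10:30–11:00, 14:00–14:30, 15:30–17:00.
Jamal ∩ Bob ∩ Ines: 14:00–14:30, 16:00–16:30.
Restricted to 10:30–15:00: 14:00–14:30.
Windows ≥ 30 min: 14:00–14:30.
Latest start in the last window 14:00–14:30 is 14:30 − 30 min = 14:00.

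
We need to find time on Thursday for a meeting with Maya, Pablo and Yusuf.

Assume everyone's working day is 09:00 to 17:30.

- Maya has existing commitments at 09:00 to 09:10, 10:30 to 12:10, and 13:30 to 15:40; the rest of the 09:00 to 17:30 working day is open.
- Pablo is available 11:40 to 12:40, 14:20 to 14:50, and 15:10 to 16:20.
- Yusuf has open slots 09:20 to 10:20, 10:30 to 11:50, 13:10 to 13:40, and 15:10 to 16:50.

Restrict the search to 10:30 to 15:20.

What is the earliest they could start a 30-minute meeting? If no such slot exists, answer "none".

none

Maya free within 09:00–17:30: 09:10–10:30, 12:10–13:30, 15:40–17:30.
Maya ∩ Pablo: 12:10–12:40, 15:40–16:20.
Maya ∩ Pablo ∩ Yusuf: 15:40–16:20.
Restricted to 10:30–15:20: (none).
Windows ≥ 30 min: (none).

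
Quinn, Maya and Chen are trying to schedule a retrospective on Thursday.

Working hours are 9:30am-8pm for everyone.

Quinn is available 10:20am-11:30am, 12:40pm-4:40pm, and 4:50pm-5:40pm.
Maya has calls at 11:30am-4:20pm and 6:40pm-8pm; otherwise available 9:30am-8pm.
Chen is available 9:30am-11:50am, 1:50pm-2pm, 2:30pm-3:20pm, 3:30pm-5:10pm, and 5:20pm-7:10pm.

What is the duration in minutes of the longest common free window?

70 minutes

Maya free within 09:30–20:00: 09:30–11:30, 16:20–18:40.
Quinn ∩ Maya: 10:20–11:30, 16:20–16:40, 16:50–17:40.
Quinn ∩ Maya ∩ Chen: 10:20–11:30, 16:20–16:40, 16:50–17:10, 17:20–17:40.
Common window lengths: 70, 20, 20, 20 min; longest is 70.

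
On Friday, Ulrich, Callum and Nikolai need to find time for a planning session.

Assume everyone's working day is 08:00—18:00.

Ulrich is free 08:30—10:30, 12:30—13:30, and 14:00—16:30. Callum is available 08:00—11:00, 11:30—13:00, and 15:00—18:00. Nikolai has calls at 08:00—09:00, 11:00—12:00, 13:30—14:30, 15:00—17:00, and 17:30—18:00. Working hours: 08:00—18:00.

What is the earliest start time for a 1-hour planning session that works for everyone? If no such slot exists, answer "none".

09:00

Nikolai free within 08:00–18:00: 09:00–11:00, 12:00–13:30, 14:30–15:00, 17:00–17:30.
Ulrich ∩ Callum: 08:30–10:30, 12:30–13:00, 15:00–16:30.
Ulrich ∩ Callum ∩ Nikolai: 09:00–10:30, 12:30–13:00.
Windows ≥ 60 min: 09:00–10:30.
Earliest such window starts at 09:00.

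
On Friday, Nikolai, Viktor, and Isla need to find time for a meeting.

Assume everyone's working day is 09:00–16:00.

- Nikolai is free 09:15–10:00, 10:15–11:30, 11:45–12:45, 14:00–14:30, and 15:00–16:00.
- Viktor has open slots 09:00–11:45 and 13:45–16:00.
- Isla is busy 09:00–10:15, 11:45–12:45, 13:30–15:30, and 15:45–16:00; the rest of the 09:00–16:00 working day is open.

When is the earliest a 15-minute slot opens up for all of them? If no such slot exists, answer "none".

Isla free within 09:00–16:00: 10:15–11:45, 12:45–13:30, 15:30–15:45.
Nikolai ∩ Viktor: 09:15–10:00, 10:15–11:30, 14:00–14:30, 15:00–16:00.
Nikolai ∩ Viktor ∩ Isla: 10:15–11:30, 15:30–15:45.
Windows ≥ 15 min: 10:15–11:30, 15:30–15:45.
Earliest such window starts at 10:15.

10:15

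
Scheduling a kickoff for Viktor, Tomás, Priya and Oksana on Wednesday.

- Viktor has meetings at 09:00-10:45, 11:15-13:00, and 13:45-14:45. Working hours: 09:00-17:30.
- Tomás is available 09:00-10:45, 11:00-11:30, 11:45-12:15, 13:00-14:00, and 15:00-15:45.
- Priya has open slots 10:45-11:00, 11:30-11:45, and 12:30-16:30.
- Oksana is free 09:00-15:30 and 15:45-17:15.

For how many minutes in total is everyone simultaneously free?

Viktor free within 09:00–17:30: 10:45–11:15, 13:00–13:45, 14:45–17:30.
Viktor ∩ Tomás: 11:00–11:15, 13:00–13:45, 15:00–15:45.
Viktor ∩ Tomás ∩ Priya: 13:00–13:45, 15:00–15:45.
Viktor ∩ Tomás ∩ Priya ∩ Oksana: 13:00–13:45, 15:00–15:30.
Total common minutes: 45 + 30 = 75.

75 minutes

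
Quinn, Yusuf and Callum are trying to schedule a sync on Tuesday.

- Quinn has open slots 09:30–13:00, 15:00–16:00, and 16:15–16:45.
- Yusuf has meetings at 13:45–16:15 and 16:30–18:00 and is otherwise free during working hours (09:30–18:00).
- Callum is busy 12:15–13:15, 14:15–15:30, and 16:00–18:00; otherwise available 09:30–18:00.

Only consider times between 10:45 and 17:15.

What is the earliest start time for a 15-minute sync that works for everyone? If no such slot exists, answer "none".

Yusuf free within 09:30–18:00: 09:30–13:45, 16:15–16:30.
Callum free within 09:30–18:00: 09:30–12:15, 13:15–14:15, 15:30–16:00.
Quinn ∩ Yusuf: 09:30–13:00, 16:15–16:30.
Quinn ∩ Yusuf ∩ Callum: 09:30–12:15.
Restricted to 10:45–17:15: 10:45–12:15.
Windows ≥ 15 min: 10:45–12:15.
Earliest such window starts at 10:45.

10:45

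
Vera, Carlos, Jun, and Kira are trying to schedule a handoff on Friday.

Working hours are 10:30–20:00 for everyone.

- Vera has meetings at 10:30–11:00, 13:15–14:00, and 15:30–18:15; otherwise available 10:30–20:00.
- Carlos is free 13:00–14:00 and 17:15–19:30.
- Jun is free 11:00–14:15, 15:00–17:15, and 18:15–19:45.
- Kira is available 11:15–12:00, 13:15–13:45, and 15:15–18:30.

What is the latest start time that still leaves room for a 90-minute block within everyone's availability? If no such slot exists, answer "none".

none

Vera free within 10:30–20:00: 11:00–13:15, 14:00–15:30, 18:15–20:00.
Vera ∩ Carlos: 13:00–13:15, 18:15–19:30.
Vera ∩ Carlos ∩ Jun: 13:00–13:15, 18:15–19:30.
Vera ∩ Carlos ∩ Jun ∩ Kira: 18:15–18:30.
Windows ≥ 90 min: (none).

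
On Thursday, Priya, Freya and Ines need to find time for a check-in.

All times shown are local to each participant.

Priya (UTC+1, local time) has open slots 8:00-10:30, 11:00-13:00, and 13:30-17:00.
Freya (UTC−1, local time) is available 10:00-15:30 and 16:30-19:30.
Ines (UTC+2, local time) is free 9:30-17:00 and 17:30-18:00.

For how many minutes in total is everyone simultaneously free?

240 minutes

Priya → UTC: 07:00–09:30, 10:00–12:00, 12:30–16:00.
Freya → UTC: 11:00–16:30, 17:30–20:30.
Ines → UTC: 07:30–15:00, 15:30–16:00.
Priya ∩ Freya: 11:00–12:00, 12:30–16:00.
Priya ∩ Freya ∩ Ines: 11:00–12:00, 12:30–15:00, 15:30–16:00.
Total common minutes: 60 + 150 + 30 = 240.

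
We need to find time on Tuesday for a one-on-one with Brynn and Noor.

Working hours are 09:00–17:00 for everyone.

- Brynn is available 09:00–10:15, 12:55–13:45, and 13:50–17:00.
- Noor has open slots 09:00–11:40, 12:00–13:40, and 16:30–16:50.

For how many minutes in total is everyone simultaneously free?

Brynn ∩ Noor: 09:00–10:15, 12:55–13:40, 16:30–16:50.
Total common minutes: 75 + 45 + 20 = 140.

140 minutes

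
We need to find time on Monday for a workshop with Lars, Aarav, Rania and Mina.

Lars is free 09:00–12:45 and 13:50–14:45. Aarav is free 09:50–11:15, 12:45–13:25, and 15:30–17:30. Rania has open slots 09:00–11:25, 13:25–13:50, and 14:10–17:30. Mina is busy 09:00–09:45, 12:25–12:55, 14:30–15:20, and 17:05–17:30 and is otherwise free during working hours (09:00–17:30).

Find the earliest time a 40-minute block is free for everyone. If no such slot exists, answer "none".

Mina free within 09:00–17:30: 09:45–12:25, 12:55–14:30, 15:20–17:05.
Lars ∩ Aarav: 09:50–11:15.
Lars ∩ Aarav ∩ Rania: 09:50–11:15.
Lars ∩ Aarav ∩ Rania ∩ Mina: 09:50–11:15.
Windows ≥ 40 min: 09:50–11:15.
Earliest such window starts at 09:50.

09:50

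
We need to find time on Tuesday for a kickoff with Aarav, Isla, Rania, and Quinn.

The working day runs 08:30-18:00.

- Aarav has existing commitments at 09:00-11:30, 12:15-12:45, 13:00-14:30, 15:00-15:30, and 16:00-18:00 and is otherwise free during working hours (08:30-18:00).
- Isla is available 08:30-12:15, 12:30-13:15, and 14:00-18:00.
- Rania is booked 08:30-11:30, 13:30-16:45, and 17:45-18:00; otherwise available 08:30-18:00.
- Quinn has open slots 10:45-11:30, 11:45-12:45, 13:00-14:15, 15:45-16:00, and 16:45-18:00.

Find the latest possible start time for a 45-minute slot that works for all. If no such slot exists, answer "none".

Aarav free within 08:30–18:00: 08:30–09:00, 11:30–12:15, 12:45–13:00, 14:30–15:00, 15:30–16:00.
Rania free within 08:30–18:00: 11:30–13:30, 16:45–17:45.
Aarav ∩ Isla: 08:30–09:00, 11:30–12:15, 12:45–13:00, 14:30–15:00, 15:30–16:00.
Aarav ∩ Isla ∩ Rania: 11:30–12:15, 12:45–13:00.
Aarav ∩ Isla ∩ Rania ∩ Quinn: 11:45–12:15.
Windows ≥ 45 min: (none).

none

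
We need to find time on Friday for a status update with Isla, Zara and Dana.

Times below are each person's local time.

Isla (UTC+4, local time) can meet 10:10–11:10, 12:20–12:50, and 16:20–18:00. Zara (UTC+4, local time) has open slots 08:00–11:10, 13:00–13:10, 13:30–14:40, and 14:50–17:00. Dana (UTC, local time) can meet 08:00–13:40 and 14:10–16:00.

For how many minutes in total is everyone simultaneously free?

40 minutes

Isla → UTC: 06:10–07:10, 08:20–08:50, 12:20–14:00.
Zara → UTC: 04:00–07:10, 09:00–09:10, 09:30–10:40, 10:50–13:00.
Dana → UTC: 08:00–13:40, 14:10–16:00.
Isla ∩ Zara: 06:10–07:10, 12:20–13:00.
Isla ∩ Zara ∩ Dana: 12:20–13:00.
Total common minutes: 40.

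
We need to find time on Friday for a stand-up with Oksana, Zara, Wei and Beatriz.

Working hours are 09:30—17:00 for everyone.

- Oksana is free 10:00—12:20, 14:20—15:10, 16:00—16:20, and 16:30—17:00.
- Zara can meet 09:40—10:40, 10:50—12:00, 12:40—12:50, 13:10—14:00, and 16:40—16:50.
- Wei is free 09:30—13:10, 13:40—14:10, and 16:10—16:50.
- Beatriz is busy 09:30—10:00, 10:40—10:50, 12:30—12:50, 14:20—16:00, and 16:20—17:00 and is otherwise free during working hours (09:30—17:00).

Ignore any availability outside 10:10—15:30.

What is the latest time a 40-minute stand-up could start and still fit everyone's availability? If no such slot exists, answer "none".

Beatriz free within 09:30–17:00: 10:00–10:40, 10:50–12:30, 12:50–14:20, 16:00–16:20.
Oksana ∩ Zara: 10:00–10:40, 10:50–12:00, 16:40–16:50.
Oksana ∩ Zara ∩ Wei: 10:00–10:40, 10:50–12:00, 16:40–16:50.
Oksana ∩ Zara ∩ Wei ∩ Beatriz: 10:00–10:40, 10:50–12:00.
Restricted to 10:10–15:30: 10:10–10:40, 10:50–12:00.
Windows ≥ 40 min: 10:50–12:00.
Latest start in the last window 10:50–12:00 is 12:00 − 40 min = 11:20.

11:20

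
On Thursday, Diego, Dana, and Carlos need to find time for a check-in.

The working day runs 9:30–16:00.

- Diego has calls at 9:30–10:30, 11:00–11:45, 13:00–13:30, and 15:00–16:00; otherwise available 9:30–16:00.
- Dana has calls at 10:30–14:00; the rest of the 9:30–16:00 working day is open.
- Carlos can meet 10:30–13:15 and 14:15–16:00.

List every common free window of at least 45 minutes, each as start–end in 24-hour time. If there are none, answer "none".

Diego free within 09:30–16:00: 10:30–11:00, 11:45–13:00, 13:30–15:00.
Dana free within 09:30–16:00: 09:30–10:30, 14:00–16:00.
Diego ∩ Dana: 14:00–15:00.
Diego ∩ Dana ∩ Carlos: 14:15–15:00.
Windows ≥ 45 min: 14:15–15:00.

14:15–15:00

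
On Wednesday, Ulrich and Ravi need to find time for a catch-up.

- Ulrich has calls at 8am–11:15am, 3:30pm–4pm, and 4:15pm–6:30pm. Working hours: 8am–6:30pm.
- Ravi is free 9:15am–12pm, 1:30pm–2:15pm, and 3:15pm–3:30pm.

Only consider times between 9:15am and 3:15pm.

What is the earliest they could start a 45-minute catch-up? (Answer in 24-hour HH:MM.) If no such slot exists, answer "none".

11:15

Ulrich free within 08:00–18:30: 11:15–15:30, 16:00–16:15.
Ulrich ∩ Ravi: 11:15–12:00, 13:30–14:15, 15:15–15:30.
Restricted to 09:15–15:15: 11:15–12:00, 13:30–14:15.
Windows ≥ 45 min: 11:15–12:00, 13:30–14:15.
Earliest such window starts at 11:15.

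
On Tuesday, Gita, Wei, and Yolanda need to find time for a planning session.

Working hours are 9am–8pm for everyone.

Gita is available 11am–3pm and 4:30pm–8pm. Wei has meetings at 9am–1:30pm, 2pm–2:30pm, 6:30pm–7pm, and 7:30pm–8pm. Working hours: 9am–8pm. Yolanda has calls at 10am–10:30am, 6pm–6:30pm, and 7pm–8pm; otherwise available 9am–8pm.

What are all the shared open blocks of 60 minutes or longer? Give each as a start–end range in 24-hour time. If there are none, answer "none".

16:30–18:00

Wei free within 09:00–20:00: 13:30–14:00, 14:30–18:30, 19:00–19:30.
Yolanda free within 09:00–20:00: 09:00–10:00, 10:30–18:00, 18:30–19:00.
Gita ∩ Wei: 13:30–14:00, 14:30–15:00, 16:30–18:30, 19:00–19:30.
Gita ∩ Wei ∩ Yolanda: 13:30–14:00, 14:30–15:00, 16:30–18:00.
Windows ≥ 60 min: 16:30–18:00.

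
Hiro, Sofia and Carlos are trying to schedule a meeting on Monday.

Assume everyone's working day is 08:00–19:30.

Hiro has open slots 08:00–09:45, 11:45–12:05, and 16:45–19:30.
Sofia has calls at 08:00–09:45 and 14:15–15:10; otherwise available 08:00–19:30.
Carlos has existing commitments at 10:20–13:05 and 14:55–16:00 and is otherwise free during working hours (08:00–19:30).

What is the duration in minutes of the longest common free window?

Sofia free within 08:00–19:30: 09:45–14:15, 15:10–19:30.
Carlos free within 08:00–19:30: 08:00–10:20, 13:05–14:55, 16:00–19:30.
Hiro ∩ Sofia: 11:45–12:05, 16:45–19:30.
Hiro ∩ Sofia ∩ Carlos: 16:45–19:30.
Single common window of 165 minutes.

165 minutes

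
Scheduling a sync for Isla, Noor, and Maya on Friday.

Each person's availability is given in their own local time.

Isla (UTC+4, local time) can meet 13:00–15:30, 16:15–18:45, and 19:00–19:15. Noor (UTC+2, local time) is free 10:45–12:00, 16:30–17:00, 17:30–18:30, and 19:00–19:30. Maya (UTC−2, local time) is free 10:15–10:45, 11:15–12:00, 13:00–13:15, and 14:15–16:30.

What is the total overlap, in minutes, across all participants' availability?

0 minutes

Isla → UTC: 09:00–11:30, 12:15–14:45, 15:00–15:15.
Noor → UTC: 08:45–10:00, 14:30–15:00, 15:30–16:30, 17:00–17:30.
Maya → UTC: 12:15–12:45, 13:15–14:00, 15:00–15:15, 16:15–18:30.
Isla ∩ Noor: 09:00–10:00, 14:30–14:45.
Isla ∩ Noor ∩ Maya: (none).
Total common minutes: 0.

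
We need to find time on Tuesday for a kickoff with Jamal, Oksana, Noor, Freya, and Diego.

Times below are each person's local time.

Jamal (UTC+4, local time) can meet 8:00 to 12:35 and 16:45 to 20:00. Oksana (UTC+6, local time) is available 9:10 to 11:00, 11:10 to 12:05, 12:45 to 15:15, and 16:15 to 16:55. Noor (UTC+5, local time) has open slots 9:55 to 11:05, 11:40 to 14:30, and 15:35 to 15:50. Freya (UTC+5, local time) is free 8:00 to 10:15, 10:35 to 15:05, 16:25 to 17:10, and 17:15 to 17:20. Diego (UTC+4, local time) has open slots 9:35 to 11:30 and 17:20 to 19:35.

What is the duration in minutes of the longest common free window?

45 minutes

Jamal → UTC: 04:00–08:35, 12:45–16:00.
Oksana → UTC: 03:10–05:00, 05:10–06:05, 06:45–09:15, 10:15–10:55.
Noor → UTC: 04:55–06:05, 06:40–09:30, 10:35–10:50.
Freya → UTC: 03:00–05:15, 05:35–10:05, 11:25–12:10, 12:15–12:20.
Diego → UTC: 05:35–07:30, 13:20–15:35.
Jamal ∩ Oksana: 04:00–05:00, 05:10–06:05, 06:45–08:35.
Jamal ∩ Oksana ∩ Noor: 04:55–05:00, 05:10–06:05, 06:45–08:35.
Jamal ∩ Oksana ∩ Noor ∩ Freya: 04:55–05:00, 05:10–05:15, 05:35–06:05, 06:45–08:35.
Jamal ∩ Oksana ∩ Noor ∩ Freya ∩ Diego: 05:35–06:05, 06:45–07:30.
Common window lengths: 30, 45 min; longest is 45.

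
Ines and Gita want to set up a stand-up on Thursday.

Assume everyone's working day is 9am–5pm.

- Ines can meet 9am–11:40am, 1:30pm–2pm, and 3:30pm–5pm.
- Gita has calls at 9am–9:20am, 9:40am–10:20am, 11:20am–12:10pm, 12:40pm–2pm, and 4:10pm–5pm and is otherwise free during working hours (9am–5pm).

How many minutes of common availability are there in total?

120 minutes

Gita free within 09:00–17:00: 09:20–09:40, 10:20–11:20, 12:10–12:40, 14:00–16:10.
Ines ∩ Gita: 09:20–09:40, 10:20–11:20, 15:30–16:10.
Total common minutes: 20 + 60 + 40 = 120.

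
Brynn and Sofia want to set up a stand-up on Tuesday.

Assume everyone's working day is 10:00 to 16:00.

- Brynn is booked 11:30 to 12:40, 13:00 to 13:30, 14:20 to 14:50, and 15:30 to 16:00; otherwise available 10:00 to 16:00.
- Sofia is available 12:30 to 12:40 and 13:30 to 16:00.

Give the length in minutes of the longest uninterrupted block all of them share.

Brynn free within 10:00–16:00: 10:00–11:30, 12:40–13:00, 13:30–14:20, 14:50–15:30.
Brynn ∩ Sofia: 13:30–14:20, 14:50–15:30.
Common window lengths: 50, 40 min; longest is 50.

50 minutes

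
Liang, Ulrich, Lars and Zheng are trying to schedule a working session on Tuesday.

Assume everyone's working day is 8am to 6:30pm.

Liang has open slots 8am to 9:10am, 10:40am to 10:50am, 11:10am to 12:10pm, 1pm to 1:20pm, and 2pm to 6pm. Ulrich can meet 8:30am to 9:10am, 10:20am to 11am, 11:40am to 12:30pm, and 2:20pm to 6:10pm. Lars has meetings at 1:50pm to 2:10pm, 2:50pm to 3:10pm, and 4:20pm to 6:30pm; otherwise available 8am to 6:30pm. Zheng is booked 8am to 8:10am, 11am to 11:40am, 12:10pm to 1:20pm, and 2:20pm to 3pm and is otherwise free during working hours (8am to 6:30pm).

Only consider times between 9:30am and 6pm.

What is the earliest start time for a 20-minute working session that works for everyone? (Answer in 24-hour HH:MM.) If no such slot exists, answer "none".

Lars free within 08:00–18:30: 08:00–13:50, 14:10–14:50, 15:10–16:20.
Zheng free within 08:00–18:30: 08:10–11:00, 11:40–12:10, 13:20–14:20, 15:00–18:30.
Liang ∩ Ulrich: 08:30–09:10, 10:40–10:50, 11:40–12:10, 14:20–18:00.
Liang ∩ Ulrich ∩ Lars: 08:30–09:10, 10:40–10:50, 11:40–12:10, 14:20–14:50, 15:10–16:20.
Liang ∩ Ulrich ∩ Lars ∩ Zheng: 08:30–09:10, 10:40–10:50, 11:40–12:10, 15:10–16:20.
Restricted to 09:30–18:00: 10:40–10:50, 11:40–12:10, 15:10–16:20.
Windows ≥ 20 min: 11:40–12:10, 15:10–16:20.
Earliest such window starts at 11:40.

11:40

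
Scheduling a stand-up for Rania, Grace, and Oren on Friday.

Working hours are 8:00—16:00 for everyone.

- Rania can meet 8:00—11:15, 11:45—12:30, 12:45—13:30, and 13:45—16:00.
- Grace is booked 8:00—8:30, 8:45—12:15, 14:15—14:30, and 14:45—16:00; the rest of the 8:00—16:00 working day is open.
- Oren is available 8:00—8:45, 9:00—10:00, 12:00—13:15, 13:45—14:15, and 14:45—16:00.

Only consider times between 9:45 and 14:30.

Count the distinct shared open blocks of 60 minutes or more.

Grace free within 08:00–16:00: 08:30–08:45, 12:15–14:15, 14:30–14:45.
Rania ∩ Grace: 08:30–08:45, 12:15–12:30, 12:45–13:30, 13:45–14:15, 14:30–14:45.
Rania ∩ Grace ∩ Oren: 08:30–08:45, 12:15–12:30, 12:45–13:15, 13:45–14:15.
Restricted to 09:45–14:30: 12:15–12:30, 12:45–13:15, 13:45–14:15.
Windows ≥ 60 min: (none).
That's 0 windows.

0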